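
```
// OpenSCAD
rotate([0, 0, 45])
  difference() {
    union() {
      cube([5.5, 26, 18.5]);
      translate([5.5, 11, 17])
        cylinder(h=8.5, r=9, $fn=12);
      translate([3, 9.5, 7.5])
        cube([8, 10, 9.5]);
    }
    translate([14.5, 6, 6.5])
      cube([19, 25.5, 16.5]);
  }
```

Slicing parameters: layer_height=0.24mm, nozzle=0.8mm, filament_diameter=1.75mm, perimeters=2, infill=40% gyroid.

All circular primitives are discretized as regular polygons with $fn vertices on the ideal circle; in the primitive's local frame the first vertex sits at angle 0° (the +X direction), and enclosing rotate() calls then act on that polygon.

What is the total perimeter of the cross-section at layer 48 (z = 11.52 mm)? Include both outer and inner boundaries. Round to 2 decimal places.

At z = 11.52 mm: the cube (footprint 5.5×26) is included at this height (perimeter 63.00 mm); the cylinder at (5.5, 11) is not intersected at this z (z outside [17, 25.5]); the cube at (3, 9.5) (footprint 8×10) is included at this height (perimeter 36.00 mm); Merging all regions: the regions partially overlap (shared area 25.00 mm²), so the edge portions inside another operand are dropped and the merged outline is re-measured after clipping — boundary = 74.00 mm; the cube at (14.5, 6) (footprint 19×25.5) is included at this height (perimeter 89.00 mm); Taking the first minus the rest: starting from that combined region, the 19×25.5 cube at (14.5, 6) misses the remaining region (no effect) — boundary = 74.00 mm; (rotated 45° about Z; rotation is an isometry so areas/perimeters/island counts are preserved). Overall, the cross-section is a single solid region. Total boundary length (outer) = 74.00 mm.

74.00 mm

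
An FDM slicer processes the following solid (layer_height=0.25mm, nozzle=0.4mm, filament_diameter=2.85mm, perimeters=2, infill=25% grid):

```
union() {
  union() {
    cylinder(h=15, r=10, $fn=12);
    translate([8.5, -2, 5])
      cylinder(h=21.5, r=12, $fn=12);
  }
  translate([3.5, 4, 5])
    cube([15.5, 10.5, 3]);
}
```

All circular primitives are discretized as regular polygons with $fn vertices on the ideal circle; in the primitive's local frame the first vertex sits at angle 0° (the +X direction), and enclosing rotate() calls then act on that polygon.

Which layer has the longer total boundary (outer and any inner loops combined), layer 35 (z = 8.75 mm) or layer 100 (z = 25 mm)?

Layer 35 (z = 8.75): the r=10 cylinder gives a regular 12-gon of circumradius 10 (constant along its height) (perimeter = 2·12·10.000·sin(180°/12) = 62.12 mm); the cylinder at (8.5, -2): section is a regular 12-gon, circumradius r=12 (perimeter = 2·12·12.000·sin(180°/12) = 74.54 mm); Taking the union: the regions partially overlap (shared area 178.80 mm²), so the edge portions inside another operand are dropped and the merged outline is re-measured after clipping — boundary = 86.84 mm; the cube at (3.5, 4) is not intersected at this z (z outside [5, 8]); Combining (union): only the result so far is present, so the union is just that shape — boundary = 86.84 mm. So its perimeter = 86.84 mm. Layer 100 (z = 25): the cylinder is absent (z outside [0, 15]); the r=12 cylinder at (8.5, -2) gives a regular 12-gon of circumradius 12 (constant along its height) (perimeter = 2·12·12.000·sin(180°/12) = 74.54 mm); Combining (union): only the r=12 cylinder at (8.5, -2) is present, so the union is just that shape — boundary = 74.54 mm; the cube at (3.5, 4) is absent (z outside [5, 8]); Combining (union): only the result so far is present, so the union is just that shape — boundary = 74.54 mm. So its perimeter = 74.54 mm. Layer 35 is larger (86.84 vs 74.54 mm).

layer 35 (z = 8.75 mm)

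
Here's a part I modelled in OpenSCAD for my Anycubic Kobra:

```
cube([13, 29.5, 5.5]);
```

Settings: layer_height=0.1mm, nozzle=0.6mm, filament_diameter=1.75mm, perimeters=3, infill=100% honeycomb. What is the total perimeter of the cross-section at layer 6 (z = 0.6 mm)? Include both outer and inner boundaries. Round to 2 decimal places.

At z = 0.6 mm: the cube is present — its section is the full 13×29.5 rectangle (perimeter 85.00 mm). Overall, the cross-section is a single solid region. Total boundary length (outer) = 85.00 mm.

85.00 mm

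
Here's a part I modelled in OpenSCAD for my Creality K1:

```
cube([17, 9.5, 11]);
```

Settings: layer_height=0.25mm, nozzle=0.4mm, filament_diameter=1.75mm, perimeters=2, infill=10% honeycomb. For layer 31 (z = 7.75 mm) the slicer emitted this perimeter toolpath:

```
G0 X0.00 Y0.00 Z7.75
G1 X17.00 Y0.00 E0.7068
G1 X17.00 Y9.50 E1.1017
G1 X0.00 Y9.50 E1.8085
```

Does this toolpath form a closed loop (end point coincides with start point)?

no

Start point (G0): (0.00, 0.00). End point (last G1): the path does not return to the start — open.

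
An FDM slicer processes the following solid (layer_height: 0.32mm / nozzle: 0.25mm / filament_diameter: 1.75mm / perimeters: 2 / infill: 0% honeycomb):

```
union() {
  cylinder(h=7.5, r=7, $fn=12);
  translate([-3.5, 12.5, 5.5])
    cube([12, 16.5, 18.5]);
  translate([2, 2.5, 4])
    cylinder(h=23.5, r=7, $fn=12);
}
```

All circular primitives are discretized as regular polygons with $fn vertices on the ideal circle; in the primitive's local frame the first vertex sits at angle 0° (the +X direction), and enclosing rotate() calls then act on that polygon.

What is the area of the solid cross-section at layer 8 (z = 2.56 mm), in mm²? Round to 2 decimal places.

At z = 2.56 mm: the cylinder: section is a regular 12-gon, circumradius r=7 (area = (12/2)·7.000²·sin(360°/12) = 147.00 mm²); the cube at (-3.5, 12.5) is absent (z outside [5.5, 24]); the cylinder at (2, 2.5) does not reach this height (z outside [4, 27.5]); Merging all regions: only the r=7 cylinder is present, so the union is just that shape — area = 147.00 mm². Overall, the cross-section is a single solid region. Net area = 147.00 mm².

147.00 mm²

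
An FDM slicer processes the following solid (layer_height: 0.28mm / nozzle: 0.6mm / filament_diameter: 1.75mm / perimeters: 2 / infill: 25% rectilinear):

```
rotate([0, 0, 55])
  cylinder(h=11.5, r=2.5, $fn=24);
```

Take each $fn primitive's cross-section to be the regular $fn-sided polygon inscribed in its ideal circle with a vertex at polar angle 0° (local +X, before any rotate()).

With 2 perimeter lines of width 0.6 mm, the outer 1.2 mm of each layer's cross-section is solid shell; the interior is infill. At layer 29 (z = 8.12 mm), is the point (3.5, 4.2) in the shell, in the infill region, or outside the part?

outside

At z = 8.12 mm: the r=2.5 cylinder contributes a regular 24-gon of circumradius 2.5; (whole slice rotated 55° about Z — lengths, areas and connectivity unchanged). Overall, the cross-section is a single solid region. Undo the 55° rotation: the query point maps to (5.448, -0.458) in the un-rotated model frame. The nearest boundary edge runs (2.41, -0.65)→(2.50, 0.00); distance from the point to it = 2.98 mm. The point is not inside any of the regions above, so it lies outside the cross-section (2.98 mm from the nearest boundary).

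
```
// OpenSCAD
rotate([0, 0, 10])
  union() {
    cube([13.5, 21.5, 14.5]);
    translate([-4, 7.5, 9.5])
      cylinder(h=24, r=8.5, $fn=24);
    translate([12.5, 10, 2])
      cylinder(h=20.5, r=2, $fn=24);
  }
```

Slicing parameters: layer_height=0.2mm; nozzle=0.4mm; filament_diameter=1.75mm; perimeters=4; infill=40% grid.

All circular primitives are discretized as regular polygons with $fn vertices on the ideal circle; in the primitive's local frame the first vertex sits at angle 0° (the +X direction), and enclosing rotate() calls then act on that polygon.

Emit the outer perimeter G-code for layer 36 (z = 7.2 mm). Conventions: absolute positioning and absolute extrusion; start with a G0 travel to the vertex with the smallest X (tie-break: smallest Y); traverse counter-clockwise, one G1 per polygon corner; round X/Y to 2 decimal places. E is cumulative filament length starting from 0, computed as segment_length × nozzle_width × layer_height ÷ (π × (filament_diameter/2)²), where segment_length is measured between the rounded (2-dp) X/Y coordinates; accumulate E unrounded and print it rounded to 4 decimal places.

G0 X-3.73 Y21.17 Z7.20
G1 X0.00 Y0.00 E0.7150
G1 X13.29 Y2.34 E1.1638
G1 X11.86 Y10.49 E1.4390
G1 X12.21 Y10.87 E1.4562
G1 X12.45 Y11.33 E1.4734
G1 X12.57 Y11.84 E1.4909
G1 X12.54 Y12.37 E1.5085
G1 X12.39 Y12.86 E1.5256
G1 X12.11 Y13.30 E1.5429
G1 X11.72 Y13.66 E1.5606
G1 X11.26 Y13.90 E1.5778
G1 X9.56 Y23.52 E1.9027
G1 X-3.73 Y21.17 E2.3516

At z = 7.2 mm: the cube (footprint 13.5×21.5) is included at this height; the cylinder at (-4, 7.5) is not intersected at this z (z outside [9.5, 33.5]); the r=2 cylinder at (12.5, 10) contributes a regular 24-gon of circumradius 2; Combining (union): the regions partially overlap (shared area 10.01 mm²), so overlapping operands fuse into one piece — 1 connected region; (whole slice rotated 10° about Z — lengths, areas and connectivity unchanged). The outline is a single polygon with 13 vertices. Extrusion per mm of travel: 0.4 × 0.2 / (π × 0.875²) = 0.033260. Accumulating E over each segment gives final E = 2.3516.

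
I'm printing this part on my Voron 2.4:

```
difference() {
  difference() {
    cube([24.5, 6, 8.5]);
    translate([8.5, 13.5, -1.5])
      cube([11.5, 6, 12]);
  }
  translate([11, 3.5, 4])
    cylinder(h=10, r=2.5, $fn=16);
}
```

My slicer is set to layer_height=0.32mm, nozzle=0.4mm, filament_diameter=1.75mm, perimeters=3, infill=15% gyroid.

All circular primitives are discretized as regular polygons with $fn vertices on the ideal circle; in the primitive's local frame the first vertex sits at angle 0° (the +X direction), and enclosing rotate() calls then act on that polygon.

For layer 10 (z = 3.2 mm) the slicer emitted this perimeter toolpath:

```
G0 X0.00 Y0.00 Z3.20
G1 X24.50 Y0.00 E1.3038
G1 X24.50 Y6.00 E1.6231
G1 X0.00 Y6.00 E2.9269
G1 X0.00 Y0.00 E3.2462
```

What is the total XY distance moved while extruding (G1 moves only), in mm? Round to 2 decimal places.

61.00 mm

Sum the Euclidean lengths of each G1 segment: total = 61.00 mm.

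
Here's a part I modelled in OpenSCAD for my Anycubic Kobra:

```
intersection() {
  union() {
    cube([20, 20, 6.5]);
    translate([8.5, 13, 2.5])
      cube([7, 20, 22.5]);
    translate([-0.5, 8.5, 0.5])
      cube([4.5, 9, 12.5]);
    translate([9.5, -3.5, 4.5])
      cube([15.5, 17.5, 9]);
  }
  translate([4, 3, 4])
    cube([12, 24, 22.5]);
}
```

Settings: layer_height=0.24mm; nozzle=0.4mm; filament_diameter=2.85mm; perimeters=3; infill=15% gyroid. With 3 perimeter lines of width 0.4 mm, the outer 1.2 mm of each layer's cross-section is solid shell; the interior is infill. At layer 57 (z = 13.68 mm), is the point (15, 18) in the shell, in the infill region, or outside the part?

At z = 13.68 mm: the cube is absent (z outside [0, 6.5]); the 7×20 cube at (8.5, 13) contributes its full rectangle; the cube at (-0.5, 8.5) does not reach this height (z outside [0.5, 13]); the cube at (9.5, -3.5) is not intersected at this z (z outside [4.5, 13.5]); Merging all regions: only the 7×20 cube at (8.5, 13) is present, so the union is just that shape — 1 connected region; the 12×24 cube at (4, 3) contributes its full rectangle; Keeping only the common overlap: the 12×24 cube at (4, 3) partially overlaps that combined region; clipping to the common part keeps 98.00 mm² — 1 connected region. Overall, the cross-section is a single solid region. The nearest boundary edge runs (15.50, 27.00)→(15.50, 13.00); distance from the point to it = 0.50 mm. The point is inside the cross-section, 0.50 mm from the nearest boundary — within the 1.2 mm shell band (3 × 0.4).

shell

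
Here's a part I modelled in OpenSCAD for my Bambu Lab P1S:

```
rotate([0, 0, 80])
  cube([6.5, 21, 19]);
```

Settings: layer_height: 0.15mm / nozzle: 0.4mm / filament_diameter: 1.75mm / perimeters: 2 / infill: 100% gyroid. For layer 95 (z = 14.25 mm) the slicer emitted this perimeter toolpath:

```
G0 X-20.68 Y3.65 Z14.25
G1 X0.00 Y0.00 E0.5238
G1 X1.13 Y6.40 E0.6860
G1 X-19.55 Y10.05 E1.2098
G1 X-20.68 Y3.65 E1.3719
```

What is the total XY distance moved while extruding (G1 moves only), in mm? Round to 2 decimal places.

55.00 mm

Sum the Euclidean lengths of each G1 segment: total = 55.00 mm.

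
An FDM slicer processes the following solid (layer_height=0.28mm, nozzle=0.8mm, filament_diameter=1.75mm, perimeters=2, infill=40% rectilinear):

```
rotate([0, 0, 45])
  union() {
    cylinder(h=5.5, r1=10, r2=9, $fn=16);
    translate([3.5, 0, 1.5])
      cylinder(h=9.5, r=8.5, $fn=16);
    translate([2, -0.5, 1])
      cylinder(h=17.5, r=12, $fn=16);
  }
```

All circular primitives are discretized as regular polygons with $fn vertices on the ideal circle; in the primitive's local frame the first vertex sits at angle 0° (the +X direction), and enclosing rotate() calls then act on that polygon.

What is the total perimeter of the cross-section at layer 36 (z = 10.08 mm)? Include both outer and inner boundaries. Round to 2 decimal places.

74.91 mm

At z = 10.08 mm: the cone is absent (z outside [0, 5.5]); the cylinder at (3.5, 0): section is a regular 16-gon, circumradius r=8.5 (perimeter = 2·16·8.500·sin(180°/16) = 53.06 mm); the r=12 cylinder at (2, -0.5) gives a regular 16-gon of circumradius 12 (constant along its height) (perimeter = 2·16·12.000·sin(180°/16) = 74.91 mm); Merging all regions: the r=8.5 cylinder at (3.5, 0) lies entirely inside the r=12 cylinder at (2, -0.5), so the union is just the r=12 cylinder at (2, -0.5) — boundary = 74.91 mm; (rotated 45° about Z; rotation is an isometry so areas/perimeters/island counts are preserved). Overall, the cross-section is a single solid region. Total boundary length (outer) = 74.91 mm.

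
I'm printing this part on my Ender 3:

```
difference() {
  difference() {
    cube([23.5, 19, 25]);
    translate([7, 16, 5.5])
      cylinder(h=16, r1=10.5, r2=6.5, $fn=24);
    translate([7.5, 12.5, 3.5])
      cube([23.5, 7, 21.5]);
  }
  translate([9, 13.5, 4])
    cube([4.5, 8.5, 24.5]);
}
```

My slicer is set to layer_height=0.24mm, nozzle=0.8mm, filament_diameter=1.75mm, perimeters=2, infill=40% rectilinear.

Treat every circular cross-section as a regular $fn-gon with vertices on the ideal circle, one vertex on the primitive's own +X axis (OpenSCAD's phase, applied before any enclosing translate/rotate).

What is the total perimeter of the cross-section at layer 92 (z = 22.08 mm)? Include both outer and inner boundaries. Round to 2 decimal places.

85.00 mm

At z = 22.08 mm: the cube is present — its section is the full 23.5×19 rectangle (perimeter 85.00 mm); the cone at (7, 16) is not intersected at this z (z outside [5.5, 21.5]); the cube at (7.5, 12.5) (footprint 23.5×7) is included at this height (perimeter 61.00 mm); Subtracting the remaining from the first: starting from the 23.5×19 cube, the 23.5×7 cube at (7.5, 12.5) partially overlaps it — only the 104.00 mm² overlap (of its 164.50 mm²) is removed, clipping the outline — boundary = 85.00 mm; the 4.5×8.5 cube at (9, 13.5) contributes its full rectangle (perimeter 26.00 mm); Subtracting the remaining from the first: starting from that combined region, the 4.5×8.5 cube at (9, 13.5) misses the remaining region (no effect) — boundary = 85.00 mm. Overall, the cross-section is a single solid region. Total boundary length (outer) = 85.00 mm.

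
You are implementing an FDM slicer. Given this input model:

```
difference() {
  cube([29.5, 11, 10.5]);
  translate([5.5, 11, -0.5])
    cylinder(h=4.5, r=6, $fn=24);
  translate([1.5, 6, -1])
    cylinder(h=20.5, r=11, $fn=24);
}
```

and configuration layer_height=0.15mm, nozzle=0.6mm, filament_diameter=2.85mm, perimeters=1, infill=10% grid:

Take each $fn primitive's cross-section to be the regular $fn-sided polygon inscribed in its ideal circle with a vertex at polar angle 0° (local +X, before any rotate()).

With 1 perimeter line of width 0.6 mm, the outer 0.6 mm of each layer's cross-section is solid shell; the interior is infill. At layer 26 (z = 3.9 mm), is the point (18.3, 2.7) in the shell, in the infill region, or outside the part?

infill

At z = 3.9 mm: the cube (footprint 29.5×11) is included at this height; the r=6 cylinder at (5.5, 11) gives a regular 24-gon of circumradius 6 (constant along its height); the cylinder at (1.5, 6): section is a regular 24-gon, circumradius r=11; Subtracting the remaining from the first: starting from the 29.5×11 cube, the r=6 cylinder at (5.5, 11) partially overlaps it — only the 55.18 mm² overlap (of its 111.81 mm²) is removed, clipping the outline; the r=11 cylinder at (1.5, 6) partially overlaps it — only the 76.26 mm² overlap (of its 375.81 mm²) is removed, clipping the outline — 1 connected region. Overall, the cross-section is a single solid region. The nearest boundary edge runs (29.50, 0.00)→(10.64, 0.00); distance from the point to it = 2.70 mm. The point is inside the cross-section and 2.70 mm from the nearest boundary — more than the 0.6 mm shell width (1 × 0.6), so it's in the infill interior.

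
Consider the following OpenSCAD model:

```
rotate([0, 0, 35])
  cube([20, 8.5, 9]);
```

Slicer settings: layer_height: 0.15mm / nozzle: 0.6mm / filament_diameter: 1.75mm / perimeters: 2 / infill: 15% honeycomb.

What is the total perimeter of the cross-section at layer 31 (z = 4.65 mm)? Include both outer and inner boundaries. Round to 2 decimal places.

57.00 mm

At z = 4.65 mm: the cube is present — its section is the full 20×8.5 rectangle (perimeter 57.00 mm); (rotated 35° about Z; rotation is an isometry so areas/perimeters/island counts are preserved). Overall, the cross-section is a single solid region. Total boundary length (outer) = 57.00 mm.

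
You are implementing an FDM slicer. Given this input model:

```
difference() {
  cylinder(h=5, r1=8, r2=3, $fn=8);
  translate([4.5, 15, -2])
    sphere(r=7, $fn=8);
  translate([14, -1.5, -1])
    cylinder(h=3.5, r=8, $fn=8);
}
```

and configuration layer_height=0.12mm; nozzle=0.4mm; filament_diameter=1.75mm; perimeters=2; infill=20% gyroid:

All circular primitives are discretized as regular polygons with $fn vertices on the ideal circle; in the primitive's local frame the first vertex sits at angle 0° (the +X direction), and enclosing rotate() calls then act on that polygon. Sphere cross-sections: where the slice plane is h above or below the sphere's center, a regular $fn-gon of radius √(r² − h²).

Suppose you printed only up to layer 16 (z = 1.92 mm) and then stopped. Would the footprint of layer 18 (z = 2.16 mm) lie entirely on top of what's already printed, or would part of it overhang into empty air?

Compare the two slices. At z = 1.92: the cone (r1=8→r2=3) has section circumradius 6.080 here — a regular 8-gon (area = (8/2)·6.080²·sin(360°/8) = 104.56 mm²); the r=7 sphere at (4.5, 15) slices to a regular 8-gon of circumradius 5.799 (√(r²−h²) with h=3.92 from center) (area = (8/2)·5.799²·sin(360°/8) = 95.13 mm²); the r=8 cylinder at (14, -1.5) gives a regular 8-gon of circumradius 8 (constant along its height) (area = (8/2)·8.000²·sin(360°/8) = 181.02 mm²); Taking the first minus the rest: starting from the cone (104.56 mm²), the r=7 sphere at (4.5, 15) misses the remaining region (no effect); the r=8 cylinder at (14, -1.5) misses the remaining region (no effect) — area = 104.56 mm². At z = 2.16: the cone contributes a regular 8-gon of circumradius 5.840 (interpolated between r1=8 and r2=3 at t=0.432) (area = (8/2)·5.840²·sin(360°/8) = 96.47 mm²); the r=7 sphere at (4.5, 15) contributes a regular 8-gon of circumradius √(7²−4.16²) = 5.630 (area = (8/2)·5.630²·sin(360°/8) = 89.65 mm²); the r=8 cylinder at (14, -1.5) contributes a regular 8-gon of circumradius 8 (area = (8/2)·8.000²·sin(360°/8) = 181.02 mm²); Taking the first minus the rest: starting from the cone (96.47 mm²), the r=7 sphere at (4.5, 15) misses the remaining region (no effect); the r=8 cylinder at (14, -1.5) misses the remaining region (no effect) — area = 96.47 mm². Checking containment: the cross-section at z = 2.16 is a subset of the cross-section at z = 1.92.

entirely on top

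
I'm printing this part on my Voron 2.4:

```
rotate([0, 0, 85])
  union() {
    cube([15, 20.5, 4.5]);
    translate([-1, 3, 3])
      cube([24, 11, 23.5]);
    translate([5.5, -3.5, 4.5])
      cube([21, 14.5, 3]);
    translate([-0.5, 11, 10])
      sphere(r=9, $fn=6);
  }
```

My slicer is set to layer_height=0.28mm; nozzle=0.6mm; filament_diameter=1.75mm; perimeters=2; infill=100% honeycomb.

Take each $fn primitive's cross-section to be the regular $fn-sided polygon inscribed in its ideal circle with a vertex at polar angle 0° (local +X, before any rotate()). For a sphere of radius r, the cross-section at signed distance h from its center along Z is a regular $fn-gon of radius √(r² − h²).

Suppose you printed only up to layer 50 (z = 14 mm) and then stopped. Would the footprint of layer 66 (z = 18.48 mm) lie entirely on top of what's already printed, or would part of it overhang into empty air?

entirely on top

Compare the two slices. At z = 14: the cube is absent (z outside [0, 4.5]); the cube at (-1, 3) (footprint 24×11) is included at this height (area 264.00 mm²); the cube at (5.5, -3.5) does not reach this height (z outside [4.5, 7.5]); the r=9 sphere at (-0.5, 11) contributes a regular 6-gon of circumradius √(9²−4²) = 8.062 (area = (6/2)·8.062²·sin(360°/6) = 168.87 mm²); Merging all regions: the regions partially overlap — summed areas 432.87 mm² minus the doubly-counted overlap 68.80 mm² gives 364.08 mm² — area = 364.08 mm²; (whole slice rotated 85° about Z — lengths, areas and connectivity unchanged). At z = 18.48: the cube does not reach this height (z outside [0, 4.5]); the cube at (-1, 3) (footprint 24×11) is included at this height (area 264.00 mm²); the cube at (5.5, -3.5) is absent (z outside [4.5, 7.5]); the r=9 sphere at (-0.5, 11) contributes a regular 6-gon of circumradius √(9²−8.48²) = 3.015 (area = (6/2)·3.015²·sin(360°/6) = 23.62 mm²); Taking the union: the regions partially overlap — summed areas 287.62 mm² minus the doubly-counted overlap 14.42 mm² gives 273.20 mm² — area = 273.20 mm²; (whole slice rotated 85° about Z — lengths, areas and connectivity unchanged). Checking containment: the cross-section at z = 18.48 is a subset of the cross-section at z = 14.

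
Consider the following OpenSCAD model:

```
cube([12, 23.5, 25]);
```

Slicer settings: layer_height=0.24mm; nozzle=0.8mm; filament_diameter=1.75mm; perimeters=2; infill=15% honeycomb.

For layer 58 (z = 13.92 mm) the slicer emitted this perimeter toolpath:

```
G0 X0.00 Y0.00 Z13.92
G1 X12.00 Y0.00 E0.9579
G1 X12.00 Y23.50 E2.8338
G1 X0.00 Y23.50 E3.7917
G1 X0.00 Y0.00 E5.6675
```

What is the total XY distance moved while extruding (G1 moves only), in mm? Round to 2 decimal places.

71.00 mm

Sum the Euclidean lengths of each G1 segment: total = 71.00 mm.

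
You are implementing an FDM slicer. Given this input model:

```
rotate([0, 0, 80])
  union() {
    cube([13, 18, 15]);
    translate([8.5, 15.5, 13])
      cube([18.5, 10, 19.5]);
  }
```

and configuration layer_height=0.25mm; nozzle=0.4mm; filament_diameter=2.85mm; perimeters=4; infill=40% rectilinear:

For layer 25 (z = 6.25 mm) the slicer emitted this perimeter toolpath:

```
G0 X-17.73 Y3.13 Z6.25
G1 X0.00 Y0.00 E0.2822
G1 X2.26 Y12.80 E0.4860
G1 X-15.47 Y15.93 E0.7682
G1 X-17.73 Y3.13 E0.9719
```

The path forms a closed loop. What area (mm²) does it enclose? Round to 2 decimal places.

234.02 mm²

Apply the shoelace formula to the sequence of (X, Y) vertices; enclosed area = 234.02 mm².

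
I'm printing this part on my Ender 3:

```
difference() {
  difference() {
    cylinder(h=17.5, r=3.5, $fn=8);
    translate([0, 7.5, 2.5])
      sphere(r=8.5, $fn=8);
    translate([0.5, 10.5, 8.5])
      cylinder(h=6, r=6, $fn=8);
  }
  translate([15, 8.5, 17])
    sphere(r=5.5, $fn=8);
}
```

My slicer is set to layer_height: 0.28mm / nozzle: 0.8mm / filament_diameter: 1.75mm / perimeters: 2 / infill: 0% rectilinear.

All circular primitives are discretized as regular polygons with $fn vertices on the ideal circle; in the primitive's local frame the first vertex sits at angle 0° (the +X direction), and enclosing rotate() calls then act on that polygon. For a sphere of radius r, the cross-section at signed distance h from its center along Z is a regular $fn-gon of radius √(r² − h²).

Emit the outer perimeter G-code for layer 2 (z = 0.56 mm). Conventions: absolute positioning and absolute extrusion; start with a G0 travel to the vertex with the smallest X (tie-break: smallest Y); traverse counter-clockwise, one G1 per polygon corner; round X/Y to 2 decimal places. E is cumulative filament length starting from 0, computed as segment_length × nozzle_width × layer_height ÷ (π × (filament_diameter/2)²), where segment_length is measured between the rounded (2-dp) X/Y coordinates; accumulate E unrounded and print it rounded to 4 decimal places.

G0 X-3.50 Y0.00 Z0.56
G1 X-2.47 Y-2.47 E0.2492
G1 X0.00 Y-3.50 E0.4985
G1 X2.47 Y-2.47 E0.7477
G1 X3.50 Y0.00 E0.9969
G1 X3.26 Y0.58 E1.0554
G1 X0.00 Y-0.78 E1.3843
G1 X-3.26 Y0.58 E1.7133
G1 X-3.50 Y0.00 E1.7717

At z = 0.56 mm: the r=3.5 cylinder contributes a regular 8-gon of circumradius 3.5; the r=8.5 sphere at (0, 7.5) contributes a regular 8-gon of circumradius √(8.5²−1.94²) = 8.276; the cylinder at (0.5, 10.5) does not reach this height (z outside [8.5, 14.5]); Taking the first minus the rest: starting from the r=3.5 cylinder, the r=8.5 sphere at (0, 7.5) partially overlaps it — only the 17.84 mm² overlap (of its 193.71 mm²) is removed, clipping the outline — 1 connected region; the sphere at (15, 8.5) is not intersected at this z (|z−center|=16.440 > r=5.5); After the difference (first − rest): none of the subtracted shapes is present at this height, so that combined region is unchanged — 1 connected region. The outline is a single polygon with 8 vertices. Extrusion per mm of travel: 0.8 × 0.28 / (π × 0.875²) = 0.093128. Accumulating E over each segment gives final E = 1.7717.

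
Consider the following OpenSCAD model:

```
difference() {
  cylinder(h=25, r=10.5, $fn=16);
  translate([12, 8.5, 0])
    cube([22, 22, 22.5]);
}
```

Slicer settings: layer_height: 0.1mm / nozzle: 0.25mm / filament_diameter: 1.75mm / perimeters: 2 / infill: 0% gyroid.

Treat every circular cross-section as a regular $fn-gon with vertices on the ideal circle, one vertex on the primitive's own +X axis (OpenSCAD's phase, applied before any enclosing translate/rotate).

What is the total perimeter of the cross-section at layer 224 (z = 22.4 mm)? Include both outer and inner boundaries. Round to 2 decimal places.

65.55 mm

At z = 22.4 mm: the cylinder: section is a regular 16-gon, circumradius r=10.5 (perimeter = 2·16·10.500·sin(180°/16) = 65.55 mm); the 22×22 cube at (12, 8.5) contributes its full rectangle (perimeter 88.00 mm); Taking the first minus the rest: starting from the r=10.5 cylinder, the 22×22 cube at (12, 8.5) misses the remaining region (no effect) — boundary = 65.55 mm. Overall, the cross-section is a single solid region. Total boundary length (outer) = 65.55 mm.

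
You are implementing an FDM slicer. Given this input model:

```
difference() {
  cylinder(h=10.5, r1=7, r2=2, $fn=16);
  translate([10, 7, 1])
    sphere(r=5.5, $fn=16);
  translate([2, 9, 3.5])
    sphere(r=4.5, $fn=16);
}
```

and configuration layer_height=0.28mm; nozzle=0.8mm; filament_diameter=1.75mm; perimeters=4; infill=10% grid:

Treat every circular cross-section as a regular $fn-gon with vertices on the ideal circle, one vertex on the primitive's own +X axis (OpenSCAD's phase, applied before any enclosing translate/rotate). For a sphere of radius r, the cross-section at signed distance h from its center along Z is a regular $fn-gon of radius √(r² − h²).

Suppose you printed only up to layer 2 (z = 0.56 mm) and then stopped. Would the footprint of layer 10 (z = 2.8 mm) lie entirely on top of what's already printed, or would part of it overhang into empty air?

Compare the two slices. At z = 0.56: the cone contributes a regular 16-gon of circumradius 6.733 (interpolated between r1=7 and r2=2 at t=0.053) (area = (16/2)·6.733²·sin(360°/16) = 138.80 mm²); the sphere at (10, 7): section is a regular 16-gon, circumradius = √(r²−h²) = √(5.5²−0.44²) = 5.482 (area = (16/2)·5.482²·sin(360°/16) = 92.02 mm²); the r=4.5 sphere at (2, 9) slices to a regular 16-gon of circumradius 3.407 (√(r²−h²) with h=2.94 from center) (area = (16/2)·3.407²·sin(360°/16) = 35.53 mm²); Subtracting the remaining from the first: starting from the cone (138.80 mm²), the r=5.5 sphere at (10, 7) misses the remaining region (no effect); the r=4.5 sphere at (2, 9) partially overlaps it — only the 1.98 mm² overlap (of its 35.53 mm²) is removed, clipping the outline — area = 136.82 mm². At z = 2.8: the cone: at t=0.267 of its height the radius interpolates to r₁+(r₂−r₁)t = 5.667, giving a regular 16-gon of that circumradius (area = (16/2)·5.667²·sin(360°/16) = 98.31 mm²); the r=5.5 sphere at (10, 7) slices to a regular 16-gon of circumradius 5.197 (√(r²−h²) with h=1.8 from center) (area = (16/2)·5.197²·sin(360°/16) = 82.69 mm²); the r=4.5 sphere at (2, 9) contributes a regular 16-gon of circumradius √(4.5²−0.7²) = 4.445 (area = (16/2)·4.445²·sin(360°/16) = 60.49 mm²); Taking the first minus the rest: starting from the cone (98.31 mm²), the r=5.5 sphere at (10, 7) misses the remaining region (no effect); the r=4.5 sphere at (2, 9) partially overlaps it — only the 1.95 mm² overlap (of its 60.49 mm²) is removed, clipping the outline — area = 96.35 mm². Checking containment: the cross-section at z = 2.8 is a subset of the cross-section at z = 0.56.

entirely on top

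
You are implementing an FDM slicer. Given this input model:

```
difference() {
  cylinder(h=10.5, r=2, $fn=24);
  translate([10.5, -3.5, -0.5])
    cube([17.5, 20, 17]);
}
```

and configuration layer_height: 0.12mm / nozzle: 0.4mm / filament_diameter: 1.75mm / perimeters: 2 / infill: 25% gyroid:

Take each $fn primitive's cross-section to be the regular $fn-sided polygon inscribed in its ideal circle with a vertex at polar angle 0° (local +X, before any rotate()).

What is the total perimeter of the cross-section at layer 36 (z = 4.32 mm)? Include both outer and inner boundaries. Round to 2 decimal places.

12.53 mm

At z = 4.32 mm: the cylinder: section is a regular 24-gon, circumradius r=2 (perimeter = 2·24·2.000·sin(180°/24) = 12.53 mm); the 17.5×20 cube at (10.5, -3.5) contributes its full rectangle (perimeter 75.00 mm); After the difference (first − rest): starting from the r=2 cylinder, the 17.5×20 cube at (10.5, -3.5) misses the remaining region (no effect) — boundary = 12.53 mm. Overall, the cross-section is a single solid region. Total boundary length (outer) = 12.53 mm.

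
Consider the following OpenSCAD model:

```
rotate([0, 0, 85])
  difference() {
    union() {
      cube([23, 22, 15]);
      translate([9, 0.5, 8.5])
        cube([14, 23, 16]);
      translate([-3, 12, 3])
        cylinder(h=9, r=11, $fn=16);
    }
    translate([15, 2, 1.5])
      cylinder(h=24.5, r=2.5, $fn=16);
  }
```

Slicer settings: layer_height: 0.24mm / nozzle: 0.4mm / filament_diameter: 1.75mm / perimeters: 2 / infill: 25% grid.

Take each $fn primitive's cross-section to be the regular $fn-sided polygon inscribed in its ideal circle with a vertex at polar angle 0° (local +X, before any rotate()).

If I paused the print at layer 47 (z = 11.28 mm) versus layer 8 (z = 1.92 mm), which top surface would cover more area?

Layer 47 (z = 11.28): the cube (footprint 23×22) is included at this height (area 506.00 mm²); the cube at (9, 0.5) (footprint 14×23) is included at this height (area 322.00 mm²); the r=11 cylinder at (-3, 12) gives a regular 16-gon of circumradius 11 (constant along its height) (area = (16/2)·11.000²·sin(360°/16) = 370.44 mm²); Taking the union: the regions partially overlap — summed areas 1198.44 mm² minus the doubly-counted overlap 421.65 mm² gives 776.79 mm² — area = 776.79 mm²; the cylinder at (15, 2): section is a regular 16-gon, circumradius r=2.5 (area = (16/2)·2.500²·sin(360°/16) = 19.13 mm²); Subtracting the remaining from the first: starting from the result so far (776.79 mm²), the r=2.5 cylinder at (15, 2) partially overlaps it — only the 18.22 mm² overlap (of its 19.13 mm²) is removed, clipping the outline — area = 758.57 mm²; (whole slice rotated 85° about Z — lengths, areas and connectivity unchanged). So its area = 758.57 mm². Layer 8 (z = 1.92): the 23×22 cube contributes its full rectangle (area 506.00 mm²); the cube at (9, 0.5) does not reach this height (z outside [8.5, 24.5]); the cylinder at (-3, 12) does not reach this height (z outside [3, 12]); Merging all regions: only the 23×22 cube is present, so the union is just that shape — area = 506.00 mm²; the cylinder at (15, 2): section is a regular 16-gon, circumradius r=2.5 (area = (16/2)·2.500²·sin(360°/16) = 19.13 mm²); Taking the first minus the rest: starting from the result so far (506.00 mm²), the r=2.5 cylinder at (15, 2) partially overlaps it — only the 18.22 mm² overlap (of its 19.13 mm²) is removed, clipping the outline — area = 487.78 mm²; (rotated 85° about Z; rotation is an isometry so areas/perimeters/island counts are preserved). So its area = 487.78 mm². Layer 47 is larger (758.57 vs 487.78 mm²).

layer 47 (z = 11.28 mm)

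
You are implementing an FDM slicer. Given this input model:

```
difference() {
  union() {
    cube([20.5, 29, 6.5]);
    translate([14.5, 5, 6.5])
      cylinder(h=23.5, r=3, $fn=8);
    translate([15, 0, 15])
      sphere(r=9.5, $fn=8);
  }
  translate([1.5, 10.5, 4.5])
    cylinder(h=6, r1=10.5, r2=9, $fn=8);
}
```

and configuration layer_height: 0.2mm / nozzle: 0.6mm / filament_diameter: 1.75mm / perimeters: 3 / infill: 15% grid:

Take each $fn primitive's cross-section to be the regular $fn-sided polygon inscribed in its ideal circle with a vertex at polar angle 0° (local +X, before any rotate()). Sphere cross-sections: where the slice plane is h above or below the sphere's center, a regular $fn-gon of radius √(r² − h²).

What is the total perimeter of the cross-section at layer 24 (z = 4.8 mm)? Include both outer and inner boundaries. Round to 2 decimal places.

At z = 4.8 mm: the 20.5×29 cube contributes its full rectangle (perimeter 99.00 mm); the cylinder at (14.5, 5) does not reach this height (z outside [6.5, 30]); the sphere at (15, 0) is not intersected at this z (|z−center|=10.200 > r=9.5); Merging all regions: only the 20.5×29 cube is present, so the union is just that shape — boundary = 99.00 mm; the cone at (1.5, 10.5) (r1=10.5→r2=9) has section circumradius 10.425 here — a regular 8-gon (perimeter = 2·8·10.425·sin(180°/8) = 63.83 mm); Subtracting the remaining from the first: starting from the result so far, the cone at (1.5, 10.5) partially overlaps it — only the 184.04 mm² overlap (of its 307.40 mm²) is removed, clipping the outline — boundary = 114.56 mm. Overall, the cross-section is a single solid region. Total boundary length (outer) = 114.56 mm.

114.56 mm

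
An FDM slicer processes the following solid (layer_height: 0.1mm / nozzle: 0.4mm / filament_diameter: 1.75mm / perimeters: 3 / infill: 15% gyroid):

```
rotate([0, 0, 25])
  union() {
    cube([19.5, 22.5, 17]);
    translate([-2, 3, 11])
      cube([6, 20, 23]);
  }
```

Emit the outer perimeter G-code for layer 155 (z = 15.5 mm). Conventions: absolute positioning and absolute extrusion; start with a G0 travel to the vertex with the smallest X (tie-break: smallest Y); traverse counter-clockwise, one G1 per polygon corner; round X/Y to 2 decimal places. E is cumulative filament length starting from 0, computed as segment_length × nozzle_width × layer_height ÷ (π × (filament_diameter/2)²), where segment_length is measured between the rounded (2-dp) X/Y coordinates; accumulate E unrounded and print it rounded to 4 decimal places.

At z = 15.5 mm: the 19.5×22.5 cube contributes its full rectangle; the cube at (-2, 3) is present — its section is the full 6×20 rectangle; Combining (union): the regions partially overlap (shared area 78.00 mm²), so overlapping operands fuse into one piece — 1 connected region; (whole slice rotated 25° about Z — lengths, areas and connectivity unchanged). The outline is a single polygon with 8 vertices. Extrusion per mm of travel: 0.4 × 0.1 / (π × 0.875²) = 0.016630. Accumulating E over each segment gives final E = 1.4801.

G0 X-11.53 Y20.00 Z15.50
G1 X-3.08 Y1.87 E0.3326
G1 X-1.27 Y2.72 E0.3659
G1 X0.00 Y0.00 E0.4158
G1 X17.67 Y8.24 E0.7401
G1 X8.16 Y28.63 E1.1142
G1 X-5.88 Y22.08 E1.3719
G1 X-6.09 Y22.54 E1.3803
G1 X-11.53 Y20.00 E1.4801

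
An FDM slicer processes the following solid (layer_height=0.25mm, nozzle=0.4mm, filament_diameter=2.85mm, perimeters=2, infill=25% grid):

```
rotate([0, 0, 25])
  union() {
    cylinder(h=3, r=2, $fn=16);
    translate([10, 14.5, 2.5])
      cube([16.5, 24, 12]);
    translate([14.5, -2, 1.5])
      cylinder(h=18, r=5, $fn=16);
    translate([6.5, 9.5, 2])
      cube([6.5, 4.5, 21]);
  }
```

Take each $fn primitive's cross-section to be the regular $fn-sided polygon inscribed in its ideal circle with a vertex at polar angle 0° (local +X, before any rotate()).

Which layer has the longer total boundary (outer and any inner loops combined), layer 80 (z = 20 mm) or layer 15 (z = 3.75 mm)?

layer 15 (z = 3.75 mm)

Layer 80 (z = 20): the cylinder does not reach this height (z outside [0, 3]); the cube at (10, 14.5) is absent (z outside [2.5, 14.5]); the cylinder at (14.5, -2) does not reach this height (z outside [1.5, 19.5]); the 6.5×4.5 cube at (6.5, 9.5) contributes its full rectangle (perimeter 22.00 mm); Merging all regions: only the 6.5×4.5 cube at (6.5, 9.5) is present, so the union is just that shape — boundary = 22.00 mm; (rotated 25° about Z; rotation is an isometry so areas/perimeters/island counts are preserved). So its perimeter = 22.00 mm. Layer 15 (z = 3.75): the cylinder is not intersected at this z (z outside [0, 3]); the 16.5×24 cube at (10, 14.5) contributes its full rectangle (perimeter 81.00 mm); the r=5 cylinder at (14.5, -2) contributes a regular 16-gon of circumradius 5 (perimeter = 2·16·5.000·sin(180°/16) = 31.21 mm); the 6.5×4.5 cube at (6.5, 9.5) contributes its full rectangle (perimeter 22.00 mm); Combining (union): the 3 present regions are separate (no shared area or edge), so areas and boundary lengths simply add and each stays a separate island — boundary = 134.21 mm; (whole slice rotated 25° about Z — lengths, areas and connectivity unchanged). So its perimeter = 134.21 mm. Layer 15 is larger (134.21 vs 22.00 mm).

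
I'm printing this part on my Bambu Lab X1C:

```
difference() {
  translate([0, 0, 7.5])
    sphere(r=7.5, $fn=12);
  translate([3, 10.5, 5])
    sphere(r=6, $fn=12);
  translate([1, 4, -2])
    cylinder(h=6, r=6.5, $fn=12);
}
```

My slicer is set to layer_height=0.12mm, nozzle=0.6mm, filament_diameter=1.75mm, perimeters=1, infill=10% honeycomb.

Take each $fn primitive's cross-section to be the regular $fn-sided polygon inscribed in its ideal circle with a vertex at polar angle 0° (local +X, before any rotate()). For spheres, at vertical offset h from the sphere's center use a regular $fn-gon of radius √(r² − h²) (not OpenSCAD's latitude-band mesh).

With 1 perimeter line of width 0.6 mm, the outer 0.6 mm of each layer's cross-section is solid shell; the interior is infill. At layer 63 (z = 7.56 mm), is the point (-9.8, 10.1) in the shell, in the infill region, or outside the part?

outside

At z = 7.56 mm: the sphere: section is a regular 12-gon, circumradius = √(r²−h²) = √(7.5²−0.06²) = 7.500; the r=6 sphere at (3, 10.5) slices to a regular 12-gon of circumradius 5.426 (√(r²−h²) with h=2.56 from center); the cylinder at (1, 4) does not reach this height (z outside [-2, 4]); Taking the first minus the rest: starting from the r=7.5 sphere, the r=6 sphere at (3, 10.5) partially overlaps it — only the 7.28 mm² overlap (of its 88.34 mm²) is removed, clipping the outline — 1 connected region. Overall, the cross-section is a single solid region. The nearest boundary edge runs (-6.49, 3.75)→(-3.75, 6.49); distance from the point to it = 6.83 mm. The point is not inside any of the regions above, so it lies outside the cross-section (6.83 mm from the nearest boundary).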